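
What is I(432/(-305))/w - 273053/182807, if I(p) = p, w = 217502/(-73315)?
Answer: -1232394202127/1212707087477 ≈ -1.0162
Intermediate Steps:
w = -217502/73315 (w = 217502*(-1/73315) = -217502/73315 ≈ -2.9667)
I(432/(-305))/w - 273053/182807 = (432/(-305))/(-217502/73315) - 273053/182807 = (432*(-1/305))*(-73315/217502) - 273053*1/182807 = -432/305*(-73315/217502) - 273053/182807 = 3167208/6633811 - 273053/182807 = -1232394202127/1212707087477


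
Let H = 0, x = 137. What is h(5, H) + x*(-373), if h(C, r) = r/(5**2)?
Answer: -51101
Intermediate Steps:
h(C, r) = r/25
h(5, H) + x*(-373) = (1/25)*0 + 137*(-373) = 0 - 51101 = -51101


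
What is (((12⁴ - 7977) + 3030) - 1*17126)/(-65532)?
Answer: 1337/65532 ≈ 0.020402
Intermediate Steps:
(((12⁴ - 7977) + 3030) - 1*17126)/(-65532) = (((20736 - 7977) + 3030) - 17126)*(-1/65532) = ((12759 + 3030) - 17126)*(-1/65532) = (15789 - 17126)*(-1/65532) = -1337*(-1/65532) = 1337/65532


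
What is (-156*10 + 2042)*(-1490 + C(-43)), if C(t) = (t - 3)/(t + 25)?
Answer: -6452534/9 ≈ -7.1695e+5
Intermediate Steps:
C(t) = (-3 + t)/(25 + t)
(-156*10 + 2042)*(-1490 + C(-43)) = (-156*10 + 2042)*(-1490 + (-3 - 43)/(25 - 43)) = (-1560 + 2042)*(-1490 - 46/(-18)) = 482*(-1490 - 1/18*(-46)) = 482*(-1490 + 23/9) = 482*(-13387/9) = -6452534/9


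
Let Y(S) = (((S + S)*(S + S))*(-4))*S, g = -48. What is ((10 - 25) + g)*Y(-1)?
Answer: -1008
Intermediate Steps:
Y(S) = -16*S³ (Y(S) = (((2*S)*(2*S))*(-4))*S = ((4*S²)*(-4))*S = (-16*S²)*S = -16*S³)
((10 - 25) + g)*Y(-1) = ((10 - 25) - 48)*(-16*(-1)³) = (-15 - 48)*(-16*(-1)) = -63*16 = -1008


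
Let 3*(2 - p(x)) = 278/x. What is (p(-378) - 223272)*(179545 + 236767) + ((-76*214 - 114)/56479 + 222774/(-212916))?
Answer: -105627239678244459602261/1136389221198 ≈ -9.2950e+10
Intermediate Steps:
p(x) = 2 - 278/(3*x)
(p(-378) - 223272)*(179545 + 236767) + ((-76*214 - 114)/56479 + 222774/(-212916)) = ((2 - 278/3/(-378)) - 223272)*(179545 + 236767) + ((-76*214 - 114)/56479 + 222774/(-212916)) = ((2 - 278/3*(-1/378)) - 223272)*416312 + ((-16264 - 114)*(1/56479) + 222774*(-1/212916)) = ((2 + 139/567) - 223272)*416312 + (-16378*1/56479 - 37129/35486) = (1273/567 - 223272)*416312 + (-16378/56479 - 37129/35486) = -126593951/567*416312 - 2678198499/2004213794 = -52702580928712/567 - 2678198499/2004213794 = -105627239678244459602261/1136389221198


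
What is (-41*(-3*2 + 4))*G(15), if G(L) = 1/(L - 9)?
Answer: 41/3 ≈ 13.667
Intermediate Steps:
G(L) = 1/(-9 + L)
(-41*(-3*2 + 4))*G(15) = (-41*(-3*2 + 4))/(-9 + 15) = -41*(-6 + 4)/6 = -41*(-2)*(⅙) = 82*(⅙) = 41/3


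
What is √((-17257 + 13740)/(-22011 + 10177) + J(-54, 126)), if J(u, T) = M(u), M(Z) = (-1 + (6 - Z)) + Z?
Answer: √741837958/11834 ≈ 2.3016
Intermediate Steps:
M(Z) = 5 (M(Z) = (5 - Z) + Z = 5)
J(u, T) = 5
√((-17257 + 13740)/(-22011 + 10177) + J(-54, 126)) = √((-17257 + 13740)/(-22011 + 10177) + 5) = √(-3517/(-11834) + 5) = √(-3517*(-1/11834) + 5) = √(3517/11834 + 5) = √(62687/11834) = √741837958/11834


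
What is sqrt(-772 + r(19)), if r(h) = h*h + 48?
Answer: 11*I*sqrt(3) ≈ 19.053*I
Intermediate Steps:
r(h) = 48 + h**2 (r(h) = h**2 + 48 = 48 + h**2)
sqrt(-772 + r(19)) = sqrt(-772 + (48 + 19**2)) = sqrt(-772 + (48 + 361)) = sqrt(-772 + 409) = sqrt(-363) = 11*I*sqrt(3)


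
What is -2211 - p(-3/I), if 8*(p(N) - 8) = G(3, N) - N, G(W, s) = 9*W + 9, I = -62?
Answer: -1102853/496 ≈ -2223.5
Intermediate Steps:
G(W, s) = 9 + 9*W
p(N) = 25/2 - N/8 (p(N) = 8 + ((9 + 9*3) - N)/8 = 8 + ((9 + 27) - N)/8 = 8 + (36 - N)/8 = 8 + (9/2 - N/8) = 25/2 - N/8)
-2211 - p(-3/I) = -2211 - (25/2 - (-3)/(8*(-62))) = -2211 - (25/2 - (-3)*(-1)/(8*62)) = -2211 - (25/2 - ⅛*3/62) = -2211 - (25/2 - 3/496) = -2211 - 1*6197/496 = -2211 - 6197/496 = -1102853/496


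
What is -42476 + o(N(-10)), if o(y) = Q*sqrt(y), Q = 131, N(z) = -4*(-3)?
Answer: -42476 + 262*sqrt(3) ≈ -42022.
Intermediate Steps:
N(z) = 12
o(y) = 131*sqrt(y)
-42476 + o(N(-10)) = -42476 + 131*sqrt(12) = -42476 + 131*(2*sqrt(3)) = -42476 + 262*sqrt(3)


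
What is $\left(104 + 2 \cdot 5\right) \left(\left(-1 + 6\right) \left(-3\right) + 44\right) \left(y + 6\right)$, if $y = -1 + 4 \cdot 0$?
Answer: $16530$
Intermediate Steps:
$y = -1$ ($y = -1 + 0 = -1$)
$\left(104 + 2 \cdot 5\right) \left(\left(-1 + 6\right) \left(-3\right) + 44\right) \left(y + 6\right) = \left(104 + 2 \cdot 5\right) \left(\left(-1 + 6\right) \left(-3\right) + 44\right) \left(-1 + 6\right) = \left(104 + 10\right) \left(5 \left(-3\right) + 44\right) 5 = 114 \left(-15 + 44\right) 5 = 114 \cdot 29 \cdot 5 = 114 \cdot 145 = 16530$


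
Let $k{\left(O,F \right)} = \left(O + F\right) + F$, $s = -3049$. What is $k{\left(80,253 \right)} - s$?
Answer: $3635$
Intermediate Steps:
$k{\left(O,F \right)} = O + 2 F$ ($k{\left(O,F \right)} = \left(F + O\right) + F = O + 2 F$)
$k{\left(80,253 \right)} - s = \left(80 + 2 \cdot 253\right) - -3049 = \left(80 + 506\right) + 3049 = 586 + 3049 = 3635$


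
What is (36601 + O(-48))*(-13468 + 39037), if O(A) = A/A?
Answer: 935876538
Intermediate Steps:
O(A) = 1
(36601 + O(-48))*(-13468 + 39037) = (36601 + 1)*(-13468 + 39037) = 36602*25569 = 935876538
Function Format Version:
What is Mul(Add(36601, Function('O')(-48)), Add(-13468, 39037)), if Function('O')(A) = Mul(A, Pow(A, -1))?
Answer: 935876538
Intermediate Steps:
Function('O')(A) = 1
Mul(Add(36601, Function('O')(-48)), Add(-13468, 39037)) = Mul(Add(36601, 1), Add(-13468, 39037)) = Mul(36602, 25569) = 935876538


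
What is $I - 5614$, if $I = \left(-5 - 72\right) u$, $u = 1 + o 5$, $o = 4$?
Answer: $-7231$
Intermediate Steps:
$u = 21$ ($u = 1 + 4 \cdot 5 = 1 + 20 = 21$)
$I = -1617$ ($I = \left(-5 - 72\right) 21 = \left(-77\right) 21 = -1617$)
$I - 5614 = -1617 - 5614 = -7231$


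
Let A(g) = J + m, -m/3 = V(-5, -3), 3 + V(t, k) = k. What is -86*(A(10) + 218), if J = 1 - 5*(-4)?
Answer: -22102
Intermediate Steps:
V(t, k) = -3 + k
m = 18 (m = -3*(-3 - 3) = -3*(-6) = 18)
J = 21 (J = 1 + 20 = 21)
A(g) = 39 (A(g) = 21 + 18 = 39)
-86*(A(10) + 218) = -86*(39 + 218) = -86*257 = -22102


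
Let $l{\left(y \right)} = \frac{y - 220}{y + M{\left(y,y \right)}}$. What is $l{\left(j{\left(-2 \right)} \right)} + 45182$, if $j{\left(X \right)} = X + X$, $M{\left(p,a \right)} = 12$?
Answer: $45154$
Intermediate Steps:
$j{\left(X \right)} = 2 X$
$l{\left(y \right)} = \frac{-220 + y}{12 + y}$ ($l{\left(y \right)} = \frac{y - 220}{y + 12} = \frac{-220 + y}{12 + y}$)
$l{\left(j{\left(-2 \right)} \right)} + 45182 = \frac{-220 + 2 \left(-2\right)}{12 + 2 \left(-2\right)} + 45182 = \frac{-220 - 4}{12 - 4} + 45182 = \frac{1}{8} \left(-224\right) + 45182 = -28 + 45182 = 45154$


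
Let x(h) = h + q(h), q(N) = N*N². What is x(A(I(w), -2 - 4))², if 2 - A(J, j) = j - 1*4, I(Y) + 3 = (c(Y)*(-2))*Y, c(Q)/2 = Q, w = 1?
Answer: 3027600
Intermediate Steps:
c(Q) = 2*Q
q(N) = N³
I(Y) = -3 - 4*Y² (I(Y) = -3 + ((2*Y)*(-2))*Y = -3 + (-4*Y)*Y = -3 - 4*Y²)
A(J, j) = 6 - j (A(J, j) = 2 - (j - 1*4) = 2 - (j - 4) = 2 - (-4 + j) = 2 + (4 - j) = 6 - j)
x(h) = h + h³
x(A(I(w), -2 - 4))² = ((6 - (-2 - 4)) + (6 - (-2 - 4))³)² = ((6 - 1*(-6)) + (6 - 1*(-6))³)² = ((6 + 6) + (6 + 6)³)² = (12 + 12³)² = (12 + 1728)² = 1740² = 3027600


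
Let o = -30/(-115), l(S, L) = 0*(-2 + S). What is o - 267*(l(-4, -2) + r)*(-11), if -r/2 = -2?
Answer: 270210/23 ≈ 11748.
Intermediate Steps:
r = 4 (r = -2*(-2) = 4)
l(S, L) = 0
o = 6/23 (o = -30*(-1/115) = 6/23 ≈ 0.26087)
o - 267*(l(-4, -2) + r)*(-11) = 6/23 - 267*(0 + 4)*(-11) = 6/23 - 1068*(-11) = 6/23 - 267*(-44) = 6/23 + 11748 = 270210/23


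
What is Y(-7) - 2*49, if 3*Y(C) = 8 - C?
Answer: -93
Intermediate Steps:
Y(C) = 8/3 - C/3 (Y(C) = (8 - C)/3 = 8/3 - C/3)
Y(-7) - 2*49 = (8/3 - ⅓*(-7)) - 2*49 = (8/3 + 7/3) - 98 = 5 - 98 = -93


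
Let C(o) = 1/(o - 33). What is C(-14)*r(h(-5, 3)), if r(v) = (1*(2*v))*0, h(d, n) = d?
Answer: 0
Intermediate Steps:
r(v) = 0 (r(v) = (2*v)*0 = 0)
C(o) = 1/(-33 + o)
C(-14)*r(h(-5, 3)) = 0/(-33 - 14) = 0/(-47) = -1/47*0 = 0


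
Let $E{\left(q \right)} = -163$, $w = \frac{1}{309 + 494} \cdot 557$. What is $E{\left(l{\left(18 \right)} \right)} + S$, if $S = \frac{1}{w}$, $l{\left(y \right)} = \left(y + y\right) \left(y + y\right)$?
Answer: $- \frac{89988}{557} \approx -161.56$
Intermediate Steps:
$w = \frac{557}{803}$ ($w = \frac{1}{803} \cdot 557 = \frac{557}{803} \approx 0.69365$)
$l{\left(y \right)} = 4 y^{2}$ ($l{\left(y \right)} = 2 y 2 y = 4 y^{2}$)
$S = \frac{803}{557}$ ($S = \frac{1}{\frac{557}{803}} = \frac{803}{557} \approx 1.4417$)
$E{\left(l{\left(18 \right)} \right)} + S = -163 + \frac{803}{557} = - \frac{89988}{557}$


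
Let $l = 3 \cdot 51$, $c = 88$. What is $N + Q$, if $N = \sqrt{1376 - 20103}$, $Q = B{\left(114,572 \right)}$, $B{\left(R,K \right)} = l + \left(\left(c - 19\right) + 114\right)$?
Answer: $336 + i \sqrt{18727} \approx 336.0 + 136.85 i$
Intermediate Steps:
$l = 153$
$B{\left(R,K \right)} = 336$ ($B{\left(R,K \right)} = 153 + \left(\left(88 - 19\right) + 114\right) = 153 + \left(69 + 114\right) = 153 + 183 = 336$)
$Q = 336$
$N = i \sqrt{18727}$ ($N = \sqrt{1376 - 20103} = \sqrt{-18727} = i \sqrt{18727} \approx 136.85 i$)
$N + Q = i \sqrt{18727} + 336 = 336 + i \sqrt{18727}$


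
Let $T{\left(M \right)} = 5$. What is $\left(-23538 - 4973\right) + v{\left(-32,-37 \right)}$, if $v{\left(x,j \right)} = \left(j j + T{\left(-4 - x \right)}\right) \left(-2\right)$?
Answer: $-31259$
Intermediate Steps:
$v{\left(x,j \right)} = -10 - 2 j^{2}$ ($v{\left(x,j \right)} = \left(j j + 5\right) \left(-2\right) = \left(j^{2} + 5\right) \left(-2\right) = \left(5 + j^{2}\right) \left(-2\right) = -10 - 2 j^{2}$)
$\left(-23538 - 4973\right) + v{\left(-32,-37 \right)} = \left(-23538 - 4973\right) - \left(10 + 2 \left(-37\right)^{2}\right) = -28511 - 2748 = -31259$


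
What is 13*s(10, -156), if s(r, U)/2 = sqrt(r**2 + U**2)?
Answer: 52*sqrt(6109) ≈ 4064.3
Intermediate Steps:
s(r, U) = 2*sqrt(U**2 + r**2) (s(r, U) = 2*sqrt(r**2 + U**2) = 2*sqrt(U**2 + r**2))
13*s(10, -156) = 13*(2*sqrt((-156)**2 + 10**2)) = 13*(2*sqrt(24336 + 100)) = 13*(2*sqrt(24436)) = 13*(2*(2*sqrt(6109))) = 13*(4*sqrt(6109)) = 52*sqrt(6109)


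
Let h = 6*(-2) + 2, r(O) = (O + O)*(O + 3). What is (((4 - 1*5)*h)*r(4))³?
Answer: 175616000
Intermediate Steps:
r(O) = 2*O*(3 + O) (r(O) = (2*O)*(3 + O) = 2*O*(3 + O))
h = -10 (h = -12 + 2 = -10)
(((4 - 1*5)*h)*r(4))³ = (((4 - 1*5)*(-10))*(2*4*(3 + 4)))³ = (((4 - 5)*(-10))*(2*4*7))³ = (-1*(-10)*56)³ = (10*56)³ = 560³ = 175616000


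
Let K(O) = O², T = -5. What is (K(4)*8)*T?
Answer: -640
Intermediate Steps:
(K(4)*8)*T = (4²*8)*(-5) = (16*8)*(-5) = 128*(-5) = -640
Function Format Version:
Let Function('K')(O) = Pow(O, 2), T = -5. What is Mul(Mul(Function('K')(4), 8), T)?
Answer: -640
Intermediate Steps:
Mul(Mul(Function('K')(4), 8), T) = Mul(Mul(Pow(4, 2), 8), -5) = Mul(Mul(16, 8), -5) = Mul(128, -5) = -640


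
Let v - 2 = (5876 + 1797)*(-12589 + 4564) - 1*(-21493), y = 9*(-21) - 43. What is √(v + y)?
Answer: I*√61554562 ≈ 7845.7*I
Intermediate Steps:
y = -232 (y = -189 - 43 = -232)
v = -61554330 (v = 2 + ((5876 + 1797)*(-12589 + 4564) - 1*(-21493)) = 2 + (7673*(-8025) + 21493) = 2 + (-61575825 + 21493) = 2 - 61554332 = -61554330)
√(v + y) = √(-61554330 - 232) = √(-61554562) = I*√61554562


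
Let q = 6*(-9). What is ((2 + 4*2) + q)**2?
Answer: 1936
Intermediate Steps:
q = -54
((2 + 4*2) + q)**2 = ((2 + 4*2) - 54)**2 = ((2 + 8) - 54)**2 = (10 - 54)**2 = (-44)**2 = 1936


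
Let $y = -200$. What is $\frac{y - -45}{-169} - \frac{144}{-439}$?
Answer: $\frac{92381}{74191} \approx 1.2452$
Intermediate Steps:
$\frac{y - -45}{-169} - \frac{144}{-439} = \frac{-200 - -45}{-169} - \frac{144}{-439} = \left(-200 + 45\right) \left(- \frac{1}{169}\right) - - \frac{144}{439} = \left(-155\right) \left(- \frac{1}{169}\right) + \frac{144}{439} = \frac{155}{169} + \frac{144}{439} = \frac{92381}{74191}$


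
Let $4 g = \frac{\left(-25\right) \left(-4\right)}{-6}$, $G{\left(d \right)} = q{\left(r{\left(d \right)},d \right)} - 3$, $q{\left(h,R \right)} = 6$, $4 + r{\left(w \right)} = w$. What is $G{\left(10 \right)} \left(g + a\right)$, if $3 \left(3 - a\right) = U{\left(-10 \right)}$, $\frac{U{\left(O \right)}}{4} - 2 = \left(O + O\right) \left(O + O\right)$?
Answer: $- \frac{3223}{2} \approx -1611.5$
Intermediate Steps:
$U{\left(O \right)} = 8 + 16 O^{2}$ ($U{\left(O \right)} = 8 + 4 \left(O + O\right) \left(O + O\right) = 8 + 4 \cdot 2 O 2 O = 8 + 4 \cdot 4 O^{2} = 8 + 16 O^{2}$)
$r{\left(w \right)} = -4 + w$
$a = -533$ ($a = 3 - \frac{8 + 16 \left(-10\right)^{2}}{3} = 3 - \frac{8 + 16 \cdot 100}{3} = 3 - \frac{8 + 1600}{3} = 3 - 536 = -533$)
$G{\left(d \right)} = 3$ ($G{\left(d \right)} = 6 - 3 = 3$)
$g = - \frac{25}{6}$ ($g = \frac{\left(-25\right) \left(-4\right) \frac{1}{-6}}{4} = \frac{100 \left(- \frac{1}{6}\right)}{4} = \frac{1}{4} \left(- \frac{50}{3}\right) = - \frac{25}{6} \approx -4.1667$)
$G{\left(10 \right)} \left(g + a\right) = 3 \left(- \frac{25}{6} - 533\right) = 3 \left(- \frac{3223}{6}\right) = - \frac{3223}{2}$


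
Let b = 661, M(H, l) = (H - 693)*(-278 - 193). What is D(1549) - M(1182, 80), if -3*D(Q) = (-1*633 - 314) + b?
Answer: 691243/3 ≈ 2.3041e+5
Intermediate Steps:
M(H, l) = 326403 - 471*H (M(H, l) = (-693 + H)*(-471) = 326403 - 471*H)
D(Q) = 286/3 (D(Q) = -((-1*633 - 314) + 661)/3 = -((-633 - 314) + 661)/3 = -(-947 + 661)/3 = -⅓*(-286) = 286/3)
D(1549) - M(1182, 80) = 286/3 - (326403 - 471*1182) = 286/3 - (326403 - 556722) = 286/3 - 1*(-230319) = 286/3 + 230319 = 691243/3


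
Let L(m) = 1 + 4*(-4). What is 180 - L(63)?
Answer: 195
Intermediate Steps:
L(m) = -15 (L(m) = 1 - 16 = -15)
180 - L(63) = 180 - 1*(-15) = 180 + 15 = 195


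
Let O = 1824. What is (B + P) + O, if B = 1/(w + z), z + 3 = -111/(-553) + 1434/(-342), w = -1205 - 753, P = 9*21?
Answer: 124682211252/61938521 ≈ 2013.0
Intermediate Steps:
P = 189
w = -1958
z = -220403/31521 (z = -3 + (-111/(-553) + 1434/(-342)) = -3 + (-111*(-1/553) + 1434*(-1/342)) = -3 + (111/553 - 239/57) = -3 - 125840/31521 = -220403/31521 ≈ -6.9923)
B = -31521/61938521 (B = 1/(-1958 - 220403/31521) = 1/(-61938521/31521) = -31521/61938521 ≈ -0.00050891)
(B + P) + O = (-31521/61938521 + 189) + 1824 = 11706348948/61938521 + 1824 = 124682211252/61938521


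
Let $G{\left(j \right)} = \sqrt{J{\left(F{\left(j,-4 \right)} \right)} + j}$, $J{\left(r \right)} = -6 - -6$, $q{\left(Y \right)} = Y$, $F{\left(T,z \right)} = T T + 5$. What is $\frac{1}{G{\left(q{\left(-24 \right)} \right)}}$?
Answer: $- \frac{i \sqrt{6}}{12} \approx - 0.20412 i$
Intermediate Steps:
$F{\left(T,z \right)} = 5 + T^{2}$ ($F{\left(T,z \right)} = T^{2} + 5 = 5 + T^{2}$)
$J{\left(r \right)} = 0$ ($J{\left(r \right)} = -6 + 6 = 0$)
$G{\left(j \right)} = \sqrt{j}$ ($G{\left(j \right)} = \sqrt{0 + j} = \sqrt{j}$)
$\frac{1}{G{\left(q{\left(-24 \right)} \right)}} = \frac{1}{\sqrt{-24}} = \frac{1}{2 i \sqrt{6}} = - \frac{i \sqrt{6}}{12}$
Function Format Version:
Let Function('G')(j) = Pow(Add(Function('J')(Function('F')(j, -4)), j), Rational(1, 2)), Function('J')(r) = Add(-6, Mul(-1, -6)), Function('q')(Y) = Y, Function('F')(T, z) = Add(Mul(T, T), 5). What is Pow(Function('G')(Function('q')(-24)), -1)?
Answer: Mul(Rational(-1, 12), I, Pow(6, Rational(1, 2))) ≈ Mul(-0.20412, I)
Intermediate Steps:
Function('F')(T, z) = Add(5, Pow(T, 2)) (Function('F')(T, z) = Add(Pow(T, 2), 5) = Add(5, Pow(T, 2)))
Function('J')(r) = 0 (Function('J')(r) = Add(-6, 6) = 0)
Function('G')(j) = Pow(j, Rational(1, 2)) (Function('G')(j) = Pow(Add(0, j), Rational(1, 2)) = Pow(j, Rational(1, 2)))
Pow(Function('G')(Function('q')(-24)), -1) = Pow(Pow(-24, Rational(1, 2)), -1) = Pow(Mul(2, I, Pow(6, Rational(1, 2))), -1) = Mul(Rational(-1, 12), I, Pow(6, Rational(1, 2)))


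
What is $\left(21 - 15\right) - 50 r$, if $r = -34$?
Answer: $1706$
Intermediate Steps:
$\left(21 - 15\right) - 50 r = \left(21 - 15\right) - -1700 = \left(21 - 15\right) + 1700 = 6 + 1700 = 1706$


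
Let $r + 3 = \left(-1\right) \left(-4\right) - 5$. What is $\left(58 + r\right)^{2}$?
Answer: $2916$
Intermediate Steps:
$r = -4$ ($r = -3 - 1 = -4$)
$\left(58 + r\right)^{2} = \left(58 - 4\right)^{2} = 54^{2} = 2916$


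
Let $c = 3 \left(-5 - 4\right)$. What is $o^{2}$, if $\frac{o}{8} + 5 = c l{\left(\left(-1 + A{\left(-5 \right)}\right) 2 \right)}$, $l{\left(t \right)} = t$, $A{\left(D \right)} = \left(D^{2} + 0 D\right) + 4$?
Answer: $147282496$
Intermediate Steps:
$A{\left(D \right)} = 4 + D^{2}$ ($A{\left(D \right)} = \left(D^{2} + 0\right) + 4 = D^{2} + 4 = 4 + D^{2}$)
$c = -27$ ($c = 3 \left(-9\right) = -27$)
$o = -12136$ ($o = -40 + 8 \left(- 27 \left(-1 + \left(4 + \left(-5\right)^{2}\right)\right) 2\right) = -40 + 8 \left(- 27 \left(-1 + \left(4 + 25\right)\right) 2\right) = -40 + 8 \left(- 27 \left(-1 + 29\right) 2\right) = -40 + 8 \left(- 27 \cdot 28 \cdot 2\right) = -40 + 8 \left(\left(-27\right) 56\right) = -40 + 8 \left(-1512\right) = -40 - 12096 = -12136$)
$o^{2} = \left(-12136\right)^{2} = 147282496$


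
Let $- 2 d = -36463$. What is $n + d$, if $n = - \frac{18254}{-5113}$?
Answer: $\frac{186471827}{10226} \approx 18235.0$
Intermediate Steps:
$n = \frac{18254}{5113}$ ($n = \left(-18254\right) \left(- \frac{1}{5113}\right) = \frac{18254}{5113} \approx 3.5701$)
$d = \frac{36463}{2}$ ($d = \left(- \frac{1}{2}\right) \left(-36463\right) = \frac{36463}{2} \approx 18232.0$)
$n + d = \frac{18254}{5113} + \frac{36463}{2} = \frac{186471827}{10226}$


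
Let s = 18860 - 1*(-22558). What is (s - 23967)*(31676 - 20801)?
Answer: 189779625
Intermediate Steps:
s = 41418 (s = 18860 + 22558 = 41418)
(s - 23967)*(31676 - 20801) = (41418 - 23967)*(31676 - 20801) = 17451*10875 = 189779625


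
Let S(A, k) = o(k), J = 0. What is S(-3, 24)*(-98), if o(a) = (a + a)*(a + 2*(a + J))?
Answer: -338688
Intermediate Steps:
o(a) = 6*a² (o(a) = (a + a)*(a + 2*(a + 0)) = (2*a)*(a + 2*a) = (2*a)*(3*a) = 6*a²)
S(A, k) = 6*k²
S(-3, 24)*(-98) = (6*24²)*(-98) = (6*576)*(-98) = 3456*(-98) = -338688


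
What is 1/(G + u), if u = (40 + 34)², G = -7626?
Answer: -1/2150 ≈ -0.00046512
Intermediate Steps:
u = 5476 (u = 74² = 5476)
1/(G + u) = 1/(-7626 + 5476) = 1/(-2150) = -1/2150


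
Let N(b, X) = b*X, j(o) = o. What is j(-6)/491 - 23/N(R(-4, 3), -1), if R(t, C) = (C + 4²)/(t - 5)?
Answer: -101751/9329 ≈ -10.907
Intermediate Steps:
R(t, C) = (16 + C)/(-5 + t) (R(t, C) = (C + 16)/(-5 + t) = (16 + C)/(-5 + t))
N(b, X) = X*b
j(-6)/491 - 23/N(R(-4, 3), -1) = -6/491 - 23*(-(-5 - 4)/(16 + 3)) = -6*1/491 - 23/((-19/(-9))) = -6/491 - 23/((-(-1)*19/9)) = -6/491 - 23/((-1*(-19/9))) = -6/491 - 23/19/9 = -6/491 - 23*9/19 = -6/491 - 207/19 = -101751/9329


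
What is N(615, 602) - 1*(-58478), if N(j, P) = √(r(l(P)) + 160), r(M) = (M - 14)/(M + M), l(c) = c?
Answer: 58478 + √296743/43 ≈ 58491.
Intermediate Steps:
r(M) = (-14 + M)/(2*M) (r(M) = (-14 + M)/((2*M)) = (-14 + M)*(1/(2*M)) = (-14 + M)/(2*M))
N(j, P) = √(160 + (-14 + P)/(2*P)) (N(j, P) = √((-14 + P)/(2*P) + 160) = √(160 + (-14 + P)/(2*P)))
N(615, 602) - 1*(-58478) = √(642 - 28/602)/2 - 1*(-58478) = √(642 - 28*1/602)/2 + 58478 = √(642 - 2/43)/2 + 58478 = √(27604/43)/2 + 58478 = (2*√296743/43)/2 + 58478 = √296743/43 + 58478 = 58478 + √296743/43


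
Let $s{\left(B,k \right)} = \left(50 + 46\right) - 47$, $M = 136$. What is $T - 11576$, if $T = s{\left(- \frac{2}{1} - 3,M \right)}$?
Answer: $-11527$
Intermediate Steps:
$s{\left(B,k \right)} = 49$ ($s{\left(B,k \right)} = 96 - 47 = 49$)
$T = 49$
$T - 11576 = 49 - 11576 = -11527$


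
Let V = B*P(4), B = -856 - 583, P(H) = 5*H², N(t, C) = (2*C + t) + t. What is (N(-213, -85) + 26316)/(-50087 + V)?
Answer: -25720/165207 ≈ -0.15568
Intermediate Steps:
N(t, C) = 2*C + 2*t (N(t, C) = (t + 2*C) + t = 2*C + 2*t)
B = -1439
V = -115120 (V = -7195*4² = -7195*16 = -1439*80 = -115120)
(N(-213, -85) + 26316)/(-50087 + V) = ((2*(-85) + 2*(-213)) + 26316)/(-50087 - 115120) = ((-170 - 426) + 26316)/(-165207) = (-596 + 26316)*(-1/165207) = 25720*(-1/165207) = -25720/165207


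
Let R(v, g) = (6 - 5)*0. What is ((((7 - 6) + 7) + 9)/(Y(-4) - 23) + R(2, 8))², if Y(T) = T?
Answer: 289/729 ≈ 0.39643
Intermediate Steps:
R(v, g) = 0 (R(v, g) = 1*0 = 0)
((((7 - 6) + 7) + 9)/(Y(-4) - 23) + R(2, 8))² = ((((7 - 6) + 7) + 9)/(-4 - 23) + 0)² = (((1 + 7) + 9)/(-27) + 0)² = ((8 + 9)*(-1/27) + 0)² = (17*(-1/27) + 0)² = (-17/27 + 0)² = (-17/27)² = 289/729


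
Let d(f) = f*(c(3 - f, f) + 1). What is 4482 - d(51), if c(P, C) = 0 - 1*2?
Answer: 4533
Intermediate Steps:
c(P, C) = -2 (c(P, C) = 0 - 2 = -2)
d(f) = -f (d(f) = f*(-2 + 1) = f*(-1) = -f)
4482 - d(51) = 4482 - (-1)*51 = 4482 - 1*(-51) = 4482 + 51 = 4533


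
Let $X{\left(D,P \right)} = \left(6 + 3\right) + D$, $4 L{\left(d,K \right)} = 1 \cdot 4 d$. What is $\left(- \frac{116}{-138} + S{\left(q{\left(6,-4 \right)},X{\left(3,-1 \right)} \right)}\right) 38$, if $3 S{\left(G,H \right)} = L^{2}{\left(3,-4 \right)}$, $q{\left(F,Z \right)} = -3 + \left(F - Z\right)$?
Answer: $\frac{10070}{69} \approx 145.94$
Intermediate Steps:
$L{\left(d,K \right)} = d$ ($L{\left(d,K \right)} = \frac{1 \cdot 4 d}{4} = \frac{4 d}{4} = d$)
$q{\left(F,Z \right)} = -3 + F - Z$
$X{\left(D,P \right)} = 9 + D$
$S{\left(G,H \right)} = 3$ ($S{\left(G,H \right)} = \frac{3^{2}}{3} = \frac{1}{3} \cdot 9 = 3$)
$\left(- \frac{116}{-138} + S{\left(q{\left(6,-4 \right)},X{\left(3,-1 \right)} \right)}\right) 38 = \left(- \frac{116}{-138} + 3\right) 38 = \left(\left(-116\right) \left(- \frac{1}{138}\right) + 3\right) 38 = \left(\frac{58}{69} + 3\right) 38 = \frac{265}{69} \cdot 38 = \frac{10070}{69}$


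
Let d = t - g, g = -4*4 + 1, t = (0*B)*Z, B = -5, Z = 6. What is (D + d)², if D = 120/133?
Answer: 4473225/17689 ≈ 252.88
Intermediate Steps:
t = 0 (t = (0*(-5))*6 = 0*6 = 0)
D = 120/133 (D = 120*(1/133) = 120/133 ≈ 0.90226)
g = -15 (g = -16 + 1 = -15)
d = 15 (d = 0 - 1*(-15) = 0 + 15 = 15)
(D + d)² = (120/133 + 15)² = (2115/133)² = 4473225/17689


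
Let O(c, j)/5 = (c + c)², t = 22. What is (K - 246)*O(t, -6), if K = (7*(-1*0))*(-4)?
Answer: -2381280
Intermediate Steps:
O(c, j) = 20*c² (O(c, j) = 5*(c + c)² = 5*(2*c)² = 5*(4*c²) = 20*c²)
K = 0 (K = (7*0)*(-4) = 0*(-4) = 0)
(K - 246)*O(t, -6) = (0 - 246)*(20*22²) = -4920*484 = -246*9680 = -2381280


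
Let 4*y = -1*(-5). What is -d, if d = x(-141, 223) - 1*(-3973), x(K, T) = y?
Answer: -15897/4 ≈ -3974.3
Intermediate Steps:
y = 5/4 (y = (-1*(-5))/4 = (1/4)*5 = 5/4 ≈ 1.2500)
x(K, T) = 5/4
d = 15897/4 (d = 5/4 - 1*(-3973) = 5/4 + 3973 = 15897/4 ≈ 3974.3)
-d = -1*15897/4 = -15897/4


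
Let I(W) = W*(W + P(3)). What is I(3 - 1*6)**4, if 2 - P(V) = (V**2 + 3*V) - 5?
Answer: 3111696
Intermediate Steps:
P(V) = 7 - V**2 - 3*V (P(V) = 2 - ((V**2 + 3*V) - 5) = 2 - (-5 + V**2 + 3*V) = 2 + (5 - V**2 - 3*V) = 7 - V**2 - 3*V)
I(W) = W*(-11 + W) (I(W) = W*(W + (7 - 1*3**2 - 3*3)) = W*(W + (7 - 1*9 - 9)) = W*(W + (7 - 9 - 9)) = W*(W - 11) = W*(-11 + W))
I(3 - 1*6)**4 = ((3 - 1*6)*(-11 + (3 - 1*6)))**4 = ((3 - 6)*(-11 + (3 - 6)))**4 = (-3*(-11 - 3))**4 = (-3*(-14))**4 = 42**4 = 3111696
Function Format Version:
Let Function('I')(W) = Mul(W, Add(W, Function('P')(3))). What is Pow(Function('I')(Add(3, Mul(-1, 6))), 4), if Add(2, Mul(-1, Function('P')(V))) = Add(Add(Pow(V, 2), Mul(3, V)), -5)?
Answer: 3111696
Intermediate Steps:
Function('P')(V) = Add(7, Mul(-1, Pow(V, 2)), Mul(-3, V)) (Function('P')(V) = Add(2, Mul(-1, Add(Add(Pow(V, 2), Mul(3, V)), -5))) = Add(2, Mul(-1, Add(-5, Pow(V, 2), Mul(3, V)))) = Add(2, Add(5, Mul(-1, Pow(V, 2)), Mul(-3, V))) = Add(7, Mul(-1, Pow(V, 2)), Mul(-3, V)))
Function('I')(W) = Mul(W, Add(-11, W)) (Function('I')(W) = Mul(W, Add(W, Add(7, Mul(-1, Pow(3, 2)), Mul(-3, 3)))) = Mul(W, Add(W, Add(7, Mul(-1, 9), -9))) = Mul(W, Add(W, Add(7, -9, -9))) = Mul(W, Add(W, -11)) = Mul(W, Add(-11, W)))
Pow(Function('I')(Add(3, Mul(-1, 6))), 4) = Pow(Mul(Add(3, Mul(-1, 6)), Add(-11, Add(3, Mul(-1, 6)))), 4) = Pow(Mul(Add(3, -6), Add(-11, Add(3, -6))), 4) = Pow(Mul(-3, Add(-11, -3)), 4) = Pow(Mul(-3, -14), 4) = Pow(42, 4) = 3111696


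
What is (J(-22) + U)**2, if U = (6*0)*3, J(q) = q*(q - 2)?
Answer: 278784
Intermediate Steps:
J(q) = q*(-2 + q)
U = 0 (U = 0*3 = 0)
(J(-22) + U)**2 = (-22*(-2 - 22) + 0)**2 = (-22*(-24) + 0)**2 = (528 + 0)**2 = 528**2 = 278784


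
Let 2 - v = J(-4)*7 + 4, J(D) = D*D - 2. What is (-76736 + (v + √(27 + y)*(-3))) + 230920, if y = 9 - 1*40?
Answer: 154084 - 6*I ≈ 1.5408e+5 - 6.0*I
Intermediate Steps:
y = -31 (y = 9 - 40 = -31)
J(D) = -2 + D² (J(D) = D² - 2 = -2 + D²)
v = -100 (v = 2 - ((-2 + (-4)²)*7 + 4) = 2 - ((-2 + 16)*7 + 4) = 2 - (14*7 + 4) = 2 - (98 + 4) = 2 - 1*102 = 2 - 102 = -100)
(-76736 + (v + √(27 + y)*(-3))) + 230920 = (-76736 + (-100 + √(27 - 31)*(-3))) + 230920 = (-76736 + (-100 + √(-4)*(-3))) + 230920 = (-76736 + (-100 + (2*I)*(-3))) + 230920 = (-76736 + (-100 - 6*I)) + 230920 = (-76836 - 6*I) + 230920 = 154084 - 6*I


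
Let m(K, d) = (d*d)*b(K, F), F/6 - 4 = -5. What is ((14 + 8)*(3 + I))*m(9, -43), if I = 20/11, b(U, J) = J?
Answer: -1175964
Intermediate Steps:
F = -6 (F = 24 + 6*(-5) = 24 - 30 = -6)
I = 20/11 (I = 20*(1/11) = 20/11 ≈ 1.8182)
m(K, d) = -6*d**2 (m(K, d) = (d*d)*(-6) = d**2*(-6) = -6*d**2)
((14 + 8)*(3 + I))*m(9, -43) = ((14 + 8)*(3 + 20/11))*(-6*(-43)**2) = (22*(53/11))*(-6*1849) = 106*(-11094) = -1175964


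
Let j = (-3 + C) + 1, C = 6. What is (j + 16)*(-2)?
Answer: -40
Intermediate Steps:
j = 4 (j = (-3 + 6) + 1 = 3 + 1 = 4)
(j + 16)*(-2) = (4 + 16)*(-2) = 20*(-2) = -40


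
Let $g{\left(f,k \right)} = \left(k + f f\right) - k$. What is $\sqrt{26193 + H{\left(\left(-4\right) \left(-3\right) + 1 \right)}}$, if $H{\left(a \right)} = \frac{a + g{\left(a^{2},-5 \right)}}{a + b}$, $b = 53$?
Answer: $\frac{8 \sqrt{453057}}{33} \approx 163.17$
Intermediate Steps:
$g{\left(f,k \right)} = f^{2}$ ($g{\left(f,k \right)} = \left(k + f^{2}\right) - k = f^{2}$)
$H{\left(a \right)} = \frac{a + a^{4}}{53 + a}$ ($H{\left(a \right)} = \frac{a + \left(a^{2}\right)^{2}}{a + 53} = \frac{a + a^{4}}{53 + a}$)
$\sqrt{26193 + H{\left(\left(-4\right) \left(-3\right) + 1 \right)}} = \sqrt{26193 + \frac{\left(\left(-4\right) \left(-3\right) + 1\right) + \left(\left(-4\right) \left(-3\right) + 1\right)^{4}}{53 + \left(\left(-4\right) \left(-3\right) + 1\right)}} = \sqrt{26193 + \frac{\left(12 + 1\right) + \left(12 + 1\right)^{4}}{53 + \left(12 + 1\right)}} = \sqrt{26193 + \frac{13 + 13^{4}}{53 + 13}} = \sqrt{26193 + \frac{13 + 28561}{66}} = \sqrt{26193 + \frac{1}{66} \cdot 28574} = \sqrt{26193 + \frac{14287}{33}} = \sqrt{\frac{878656}{33}} = \frac{8 \sqrt{453057}}{33}$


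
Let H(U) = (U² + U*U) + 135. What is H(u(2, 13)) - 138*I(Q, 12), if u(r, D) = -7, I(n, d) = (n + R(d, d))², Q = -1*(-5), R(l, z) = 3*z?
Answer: -231745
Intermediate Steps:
Q = 5
I(n, d) = (n + 3*d)²
H(U) = 135 + 2*U² (H(U) = (U² + U²) + 135 = 2*U² + 135 = 135 + 2*U²)
H(u(2, 13)) - 138*I(Q, 12) = (135 + 2*(-7)²) - 138*(5 + 3*12)² = (135 + 2*49) - 138*(5 + 36)² = (135 + 98) - 138*41² = 233 - 138*1681 = 233 - 231978 = -231745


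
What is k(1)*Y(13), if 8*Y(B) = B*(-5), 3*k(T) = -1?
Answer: 65/24 ≈ 2.7083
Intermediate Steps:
k(T) = -1/3 (k(T) = (1/3)*(-1) = -1/3)
Y(B) = -5*B/8 (Y(B) = (B*(-5))/8 = (-5*B)/8 = -5*B/8)
k(1)*Y(13) = -(-5)*13/24 = -1/3*(-65/8) = 65/24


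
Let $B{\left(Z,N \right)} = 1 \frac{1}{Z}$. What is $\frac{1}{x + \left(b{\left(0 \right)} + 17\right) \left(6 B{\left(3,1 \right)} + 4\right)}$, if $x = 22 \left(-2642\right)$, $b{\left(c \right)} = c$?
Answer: $- \frac{1}{58022} \approx -1.7235 \cdot 10^{-5}$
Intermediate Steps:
$B{\left(Z,N \right)} = \frac{1}{Z}$
$x = -58124$
$\frac{1}{x + \left(b{\left(0 \right)} + 17\right) \left(6 B{\left(3,1 \right)} + 4\right)} = \frac{1}{-58124 + \left(0 + 17\right) \left(\frac{6}{3} + 4\right)} = \frac{1}{-58124 + 17 \left(6 \cdot \frac{1}{3} + 4\right)} = \frac{1}{-58124 + 17 \left(2 + 4\right)} = \frac{1}{-58124 + 17 \cdot 6} = \frac{1}{-58124 + 102} = \frac{1}{-58022} = - \frac{1}{58022}$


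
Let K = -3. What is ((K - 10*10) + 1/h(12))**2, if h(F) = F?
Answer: 1525225/144 ≈ 10592.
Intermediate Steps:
((K - 10*10) + 1/h(12))**2 = ((-3 - 10*10) + 1/12)**2 = ((-3 - 100) + 1/12)**2 = (-103 + 1/12)**2 = (-1235/12)**2 = 1525225/144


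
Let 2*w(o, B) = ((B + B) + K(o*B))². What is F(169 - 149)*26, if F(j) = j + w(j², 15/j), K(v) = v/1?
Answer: 4728997/4 ≈ 1.1823e+6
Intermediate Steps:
K(v) = v (K(v) = v*1 = v)
w(o, B) = (2*B + B*o)²/2 (w(o, B) = ((B + B) + o*B)²/2 = (2*B + B*o)²/2)
F(j) = j + 225*(2 + j²)²/(2*j²) (F(j) = j + (15/j)²*(2 + j²)²/2 = j + (225/j²)*(2 + j²)²/2 = j + 225*(2 + j²)²/(2*j²))
F(169 - 149)*26 = ((169 - 149) + 225*(2 + (169 - 149)²)²/(2*(169 - 149)²))*26 = (20 + (225/2)*(2 + 20²)²/20²)*26 = (20 + (225/2)*(1/400)*(2 + 400)²)*26 = (20 + (225/2)*(1/400)*402²)*26 = (20 + (225/2)*(1/400)*161604)*26 = (20 + 363609/8)*26 = (363769/8)*26 = 4728997/4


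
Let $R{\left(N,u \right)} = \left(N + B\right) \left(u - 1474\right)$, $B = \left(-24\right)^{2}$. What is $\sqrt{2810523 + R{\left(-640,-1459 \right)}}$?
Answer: $\sqrt{2998235} \approx 1731.5$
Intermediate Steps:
$B = 576$
$R{\left(N,u \right)} = \left(-1474 + u\right) \left(576 + N\right)$ ($R{\left(N,u \right)} = \left(N + 576\right) \left(u - 1474\right) = \left(576 + N\right) \left(-1474 + u\right) = \left(-1474 + u\right) \left(576 + N\right)$)
$\sqrt{2810523 + R{\left(-640,-1459 \right)}} = \sqrt{2810523 - -187712} = \sqrt{2810523 + \left(-849024 + 943360 - 840384 + 933760\right)} = \sqrt{2810523 + 187712} = \sqrt{2998235}$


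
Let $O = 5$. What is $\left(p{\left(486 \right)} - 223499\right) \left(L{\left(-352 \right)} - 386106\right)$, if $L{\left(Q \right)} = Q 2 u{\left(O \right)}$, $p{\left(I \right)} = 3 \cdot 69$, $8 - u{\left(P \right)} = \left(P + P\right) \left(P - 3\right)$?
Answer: $84328010136$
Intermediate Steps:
$u{\left(P \right)} = 8 - 2 P \left(-3 + P\right)$ ($u{\left(P \right)} = 8 - \left(P + P\right) \left(P - 3\right) = 8 - 2 P \left(-3 + P\right)$)
$p{\left(I \right)} = 207$
$L{\left(Q \right)} = - 24 Q$ ($L{\left(Q \right)} = Q 2 \left(8 - 2 \cdot 5^{2} + 6 \cdot 5\right) = 2 Q \left(8 - 50 + 30\right) = 2 Q \left(-12\right) = - 24 Q$)
$\left(p{\left(486 \right)} - 223499\right) \left(L{\left(-352 \right)} - 386106\right) = \left(207 - 223499\right) \left(\left(-24\right) \left(-352\right) - 386106\right) = - 223292 \left(8448 - 386106\right) = \left(-223292\right) \left(-377658\right) = 84328010136$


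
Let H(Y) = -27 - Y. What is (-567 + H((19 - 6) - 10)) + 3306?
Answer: 2709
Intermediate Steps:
(-567 + H((19 - 6) - 10)) + 3306 = (-567 + (-27 - ((19 - 6) - 10))) + 3306 = (-567 + (-27 - (13 - 10))) + 3306 = (-567 + (-27 - 1*3)) + 3306 = (-567 + (-27 - 3)) + 3306 = (-567 - 30) + 3306 = -597 + 3306 = 2709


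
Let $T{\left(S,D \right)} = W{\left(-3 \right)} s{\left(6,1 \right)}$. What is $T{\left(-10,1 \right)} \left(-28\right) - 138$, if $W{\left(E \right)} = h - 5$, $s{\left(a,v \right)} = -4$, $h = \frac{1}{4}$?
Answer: $-670$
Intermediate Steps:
$h = \frac{1}{4} \approx 0.25$
$W{\left(E \right)} = - \frac{19}{4}$ ($W{\left(E \right)} = \frac{1}{4} - 5 = - \frac{19}{4}$)
$T{\left(S,D \right)} = 19$ ($T{\left(S,D \right)} = \left(- \frac{19}{4}\right) \left(-4\right) = 19$)
$T{\left(-10,1 \right)} \left(-28\right) - 138 = 19 \left(-28\right) - 138 = -532 - 138 = -670$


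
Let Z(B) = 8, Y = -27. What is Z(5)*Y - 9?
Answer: -225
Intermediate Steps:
Z(5)*Y - 9 = 8*(-27) - 9 = -216 - 9 = -225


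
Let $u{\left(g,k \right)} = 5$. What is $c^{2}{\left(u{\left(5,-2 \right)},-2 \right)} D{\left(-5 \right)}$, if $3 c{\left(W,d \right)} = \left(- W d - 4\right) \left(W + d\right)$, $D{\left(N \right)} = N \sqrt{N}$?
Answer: $- 180 i \sqrt{5} \approx - 402.49 i$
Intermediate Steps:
$D{\left(N \right)} = N^{\frac{3}{2}}$
$c{\left(W,d \right)} = \frac{\left(-4 - W d\right) \left(W + d\right)}{3}$ ($c{\left(W,d \right)} = \frac{\left(- W d - 4\right) \left(W + d\right)}{3} = \frac{\left(-4 - W d\right) \left(W + d\right)}{3}$)
$c^{2}{\left(u{\left(5,-2 \right)},-2 \right)} D{\left(-5 \right)} = \left(\left(- \frac{4}{3}\right) 5 - - \frac{8}{3} - \frac{5 \left(-2\right)^{2}}{3} - - \frac{2 \cdot 5^{2}}{3}\right)^{2} \left(-5\right)^{\frac{3}{2}} = \left(- \frac{20}{3} + \frac{8}{3} - \frac{5}{3} \cdot 4 - \left(- \frac{2}{3}\right) 25\right)^{2} \left(- 5 i \sqrt{5}\right) = \left(- \frac{20}{3} + \frac{8}{3} - \frac{20}{3} + \frac{50}{3}\right)^{2} \left(- 5 i \sqrt{5}\right) = 6^{2} \left(- 5 i \sqrt{5}\right) = 36 \left(- 5 i \sqrt{5}\right) = - 180 i \sqrt{5}$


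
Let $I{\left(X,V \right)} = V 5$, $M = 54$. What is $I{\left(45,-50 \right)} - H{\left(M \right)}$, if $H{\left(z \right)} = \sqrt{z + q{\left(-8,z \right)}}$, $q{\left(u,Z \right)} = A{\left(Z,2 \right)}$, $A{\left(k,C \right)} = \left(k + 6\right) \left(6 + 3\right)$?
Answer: $-250 - 3 \sqrt{66} \approx -274.37$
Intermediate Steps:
$A{\left(k,C \right)} = 54 + 9 k$ ($A{\left(k,C \right)} = \left(6 + k\right) 9 = 54 + 9 k$)
$q{\left(u,Z \right)} = 54 + 9 Z$
$H{\left(z \right)} = \sqrt{54 + 10 z}$ ($H{\left(z \right)} = \sqrt{z + \left(54 + 9 z\right)} = \sqrt{54 + 10 z}$)
$I{\left(X,V \right)} = 5 V$
$I{\left(45,-50 \right)} - H{\left(M \right)} = 5 \left(-50\right) - \sqrt{54 + 10 \cdot 54} = -250 - \sqrt{54 + 540} = -250 - \sqrt{594} = -250 - 3 \sqrt{66}$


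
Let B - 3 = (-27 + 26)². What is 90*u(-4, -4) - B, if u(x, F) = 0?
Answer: -4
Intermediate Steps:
B = 4 (B = 3 + (-27 + 26)² = 3 + (-1)² = 3 + 1 = 4)
90*u(-4, -4) - B = 90*0 - 1*4 = 0 - 4 = -4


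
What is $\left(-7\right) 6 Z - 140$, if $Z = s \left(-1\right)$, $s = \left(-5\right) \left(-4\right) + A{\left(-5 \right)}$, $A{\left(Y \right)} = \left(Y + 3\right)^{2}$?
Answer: $868$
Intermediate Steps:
$A{\left(Y \right)} = \left(3 + Y\right)^{2}$
$s = 24$ ($s = \left(-5\right) \left(-4\right) + \left(3 - 5\right)^{2} = 20 + \left(-2\right)^{2} = 20 + 4 = 24$)
$Z = -24$ ($Z = 24 \left(-1\right) = -24$)
$\left(-7\right) 6 Z - 140 = \left(-7\right) 6 \left(-24\right) - 140 = \left(-42\right) \left(-24\right) - 140 = 1008 - 140 = 868$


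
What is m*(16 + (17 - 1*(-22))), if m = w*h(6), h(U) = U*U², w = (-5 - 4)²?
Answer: 962280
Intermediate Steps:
w = 81 (w = (-9)² = 81)
h(U) = U³
m = 17496 (m = 81*6³ = 81*216 = 17496)
m*(16 + (17 - 1*(-22))) = 17496*(16 + (17 - 1*(-22))) = 17496*(16 + (17 + 22)) = 17496*(16 + 39) = 17496*55 = 962280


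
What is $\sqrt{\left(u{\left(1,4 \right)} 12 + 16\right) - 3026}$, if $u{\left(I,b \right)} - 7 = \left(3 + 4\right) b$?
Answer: $i \sqrt{2590} \approx 50.892 i$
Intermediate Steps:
$u{\left(I,b \right)} = 7 + 7 b$ ($u{\left(I,b \right)} = 7 + \left(3 + 4\right) b = 7 + 7 b$)
$\sqrt{\left(u{\left(1,4 \right)} 12 + 16\right) - 3026} = \sqrt{\left(\left(7 + 7 \cdot 4\right) 12 + 16\right) - 3026} = \sqrt{\left(\left(7 + 28\right) 12 + 16\right) - 3026} = \sqrt{\left(35 \cdot 12 + 16\right) - 3026} = \sqrt{\left(420 + 16\right) - 3026} = \sqrt{436 - 3026} = \sqrt{-2590} = i \sqrt{2590}$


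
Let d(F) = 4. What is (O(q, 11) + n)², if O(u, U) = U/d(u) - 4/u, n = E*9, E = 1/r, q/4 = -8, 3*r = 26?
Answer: 165649/10816 ≈ 15.315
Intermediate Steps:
r = 26/3 (r = (⅓)*26 = 26/3 ≈ 8.6667)
q = -32 (q = 4*(-8) = -32)
E = 3/26 (E = 1/(26/3) = 3/26 ≈ 0.11538)
n = 27/26 (n = (3/26)*9 = 27/26 ≈ 1.0385)
O(u, U) = -4/u + U/4 (O(u, U) = U/4 - 4/u = -4/u + U/4)
(O(q, 11) + n)² = ((-4/(-32) + (¼)*11) + 27/26)² = ((-4*(-1/32) + 11/4) + 27/26)² = ((⅛ + 11/4) + 27/26)² = (23/8 + 27/26)² = (407/104)² = 165649/10816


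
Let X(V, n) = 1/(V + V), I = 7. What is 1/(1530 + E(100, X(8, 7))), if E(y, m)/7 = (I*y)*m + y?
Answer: 4/10145 ≈ 0.00039428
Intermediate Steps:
X(V, n) = 1/(2*V)
E(y, m) = 7*y + 49*m*y (E(y, m) = 7*((7*y)*m + y) = 7*(7*m*y + y) = 7*(y + 7*m*y) = 7*y + 49*m*y)
1/(1530 + E(100, X(8, 7))) = 1/(1530 + 7*100*(1 + 7*((½)/8))) = 1/(1530 + 7*100*(1 + 7*((½)*(⅛)))) = 1/(1530 + 7*100*(1 + 7*(1/16))) = 1/(1530 + 7*100*(1 + 7/16)) = 1/(1530 + 7*100*(23/16)) = 1/(1530 + 4025/4) = 1/(10145/4) = 4/10145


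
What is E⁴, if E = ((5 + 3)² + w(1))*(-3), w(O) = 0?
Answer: 1358954496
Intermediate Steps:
E = -192 (E = ((5 + 3)² + 0)*(-3) = (8² + 0)*(-3) = (64 + 0)*(-3) = 64*(-3) = -192)
E⁴ = (-192)⁴ = 1358954496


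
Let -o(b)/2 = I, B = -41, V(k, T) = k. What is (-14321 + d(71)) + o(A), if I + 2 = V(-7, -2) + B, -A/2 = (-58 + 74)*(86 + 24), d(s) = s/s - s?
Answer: -14291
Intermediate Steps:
d(s) = 1 - s
A = -3520 (A = -2*(-58 + 74)*(86 + 24) = -32*110 = -2*1760 = -3520)
I = -50 (I = -2 + (-7 - 41) = -2 - 48 = -50)
o(b) = 100 (o(b) = -2*(-50) = 100)
(-14321 + d(71)) + o(A) = (-14321 + (1 - 1*71)) + 100 = (-14321 + (1 - 71)) + 100 = (-14321 - 70) + 100 = -14391 + 100 = -14291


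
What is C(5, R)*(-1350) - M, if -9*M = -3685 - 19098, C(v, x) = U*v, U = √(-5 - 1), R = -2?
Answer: -22783/9 - 6750*I*√6 ≈ -2531.4 - 16534.0*I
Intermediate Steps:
U = I*√6 (U = √(-6) = I*√6 ≈ 2.4495*I)
C(v, x) = I*v*√6 (C(v, x) = (I*√6)*v = I*v*√6)
M = 22783/9 (M = -(-3685 - 19098)/9 = -⅑*(-22783) = 22783/9 ≈ 2531.4)
C(5, R)*(-1350) - M = (I*5*√6)*(-1350) - 1*22783/9 = (5*I*√6)*(-1350) - 22783/9 = -6750*I*√6 - 22783/9 = -22783/9 - 6750*I*√6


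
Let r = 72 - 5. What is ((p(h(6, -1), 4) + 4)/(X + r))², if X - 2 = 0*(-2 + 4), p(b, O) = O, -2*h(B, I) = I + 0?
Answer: 64/4761 ≈ 0.013443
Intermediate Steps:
h(B, I) = -I/2 (h(B, I) = -(I + 0)/2 = -I/2)
X = 2 (X = 2 + 0*(-2 + 4) = 2 + 0*2 = 2 + 0 = 2)
r = 67
((p(h(6, -1), 4) + 4)/(X + r))² = ((4 + 4)/(2 + 67))² = (8/69)² = 64/4761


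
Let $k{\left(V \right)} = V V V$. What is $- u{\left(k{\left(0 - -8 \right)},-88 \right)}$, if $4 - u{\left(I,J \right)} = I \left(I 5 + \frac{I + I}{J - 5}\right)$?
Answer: $\frac{121372300}{93} \approx 1.3051 \cdot 10^{6}$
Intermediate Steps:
$k{\left(V \right)} = V^{3}$ ($k{\left(V \right)} = V^{2} V = V^{3}$)
$u{\left(I,J \right)} = 4 - I \left(5 I + \frac{2 I}{-5 + J}\right)$ ($u{\left(I,J \right)} = 4 - I \left(I 5 + \frac{I + I}{J - 5}\right) = 4 - I \left(5 I + \frac{2 I}{-5 + J}\right)$)
$- u{\left(k{\left(0 - -8 \right)},-88 \right)} = - \frac{-20 + 4 \left(-88\right) + 23 \left(\left(0 - -8\right)^{3}\right)^{2} - - 440 \left(\left(0 - -8\right)^{3}\right)^{2}}{-5 - 88} = - \frac{-20 - 352 + 23 \left(\left(0 + 8\right)^{3}\right)^{2} - - 440 \left(\left(0 + 8\right)^{3}\right)^{2}}{-93} = - \frac{\left(-1\right) \left(-20 - 352 + 23 \left(8^{3}\right)^{2} - - 440 \left(8^{3}\right)^{2}\right)}{93} = - \frac{\left(-1\right) \left(-20 - 352 + 23 \cdot 512^{2} - - 440 \cdot 512^{2}\right)}{93} = - \frac{\left(-1\right) \left(-20 - 352 + 23 \cdot 262144 - \left(-440\right) 262144\right)}{93} = - \frac{\left(-1\right) \left(-20 - 352 + 6029312 + 115343360\right)}{93} = - \frac{\left(-1\right) 121372300}{93} = \left(-1\right) \left(- \frac{121372300}{93}\right) = \frac{121372300}{93}$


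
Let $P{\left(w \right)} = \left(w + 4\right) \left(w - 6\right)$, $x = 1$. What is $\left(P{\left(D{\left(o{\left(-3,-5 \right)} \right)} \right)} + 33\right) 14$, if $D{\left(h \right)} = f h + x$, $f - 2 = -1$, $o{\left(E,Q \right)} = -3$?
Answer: $238$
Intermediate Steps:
$f = 1$ ($f = 2 - 1 = 1$)
$D{\left(h \right)} = 1 + h$ ($D{\left(h \right)} = 1 h + 1 = h + 1 = 1 + h$)
$P{\left(w \right)} = \left(-6 + w\right) \left(4 + w\right)$ ($P{\left(w \right)} = \left(4 + w\right) \left(-6 + w\right) = \left(-6 + w\right) \left(4 + w\right)$)
$\left(P{\left(D{\left(o{\left(-3,-5 \right)} \right)} \right)} + 33\right) 14 = \left(\left(-24 + \left(1 - 3\right)^{2} - 2 \left(1 - 3\right)\right) + 33\right) 14 = \left(\left(-24 + \left(-2\right)^{2} - -4\right) + 33\right) 14 = \left(\left(-24 + 4 + 4\right) + 33\right) 14 = \left(-16 + 33\right) 14 = 17 \cdot 14 = 238$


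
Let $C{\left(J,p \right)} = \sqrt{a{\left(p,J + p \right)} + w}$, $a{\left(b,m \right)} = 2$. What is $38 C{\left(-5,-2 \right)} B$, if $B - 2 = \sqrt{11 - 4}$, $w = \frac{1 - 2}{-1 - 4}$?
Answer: $\frac{38 \sqrt{55} \left(2 + \sqrt{7}\right)}{5} \approx 261.85$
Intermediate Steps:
$w = \frac{1}{5}$ ($w = - \frac{1}{-5} = \left(-1\right) \left(- \frac{1}{5}\right) = \frac{1}{5} \approx 0.2$)
$B = 2 + \sqrt{7}$ ($B = 2 + \sqrt{11 - 4} = 2 + \sqrt{7} \approx 4.6458$)
$C{\left(J,p \right)} = \frac{\sqrt{55}}{5}$ ($C{\left(J,p \right)} = \sqrt{2 + \frac{1}{5}} = \sqrt{\frac{11}{5}} = \frac{\sqrt{55}}{5}$)
$38 C{\left(-5,-2 \right)} B = 38 \frac{\sqrt{55}}{5} \left(2 + \sqrt{7}\right) = \frac{38 \sqrt{55}}{5} \left(2 + \sqrt{7}\right) = \frac{38 \sqrt{55} \left(2 + \sqrt{7}\right)}{5}$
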